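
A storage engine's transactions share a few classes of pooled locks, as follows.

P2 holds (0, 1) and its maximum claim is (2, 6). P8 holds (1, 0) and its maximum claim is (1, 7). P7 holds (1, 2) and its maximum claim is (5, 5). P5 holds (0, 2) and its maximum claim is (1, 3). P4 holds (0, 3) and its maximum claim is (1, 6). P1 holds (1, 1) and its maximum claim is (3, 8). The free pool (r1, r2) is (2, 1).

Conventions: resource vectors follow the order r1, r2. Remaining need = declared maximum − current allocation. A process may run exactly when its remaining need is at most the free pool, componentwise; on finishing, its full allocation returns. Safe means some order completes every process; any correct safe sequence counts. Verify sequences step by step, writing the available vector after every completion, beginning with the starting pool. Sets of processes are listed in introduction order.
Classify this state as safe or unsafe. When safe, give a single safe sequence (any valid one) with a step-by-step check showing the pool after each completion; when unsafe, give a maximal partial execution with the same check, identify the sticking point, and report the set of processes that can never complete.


SAFE, for example via the order P5, P4, P2, P8, P1, P7.
Key observation: reading the order forward, P5 is the first process whose need (1, 1) meets the free pool (2, 1) exactly on a resource it requests.
Step-by-step check:
  pool = (2, 1)
  run P5 (needs (1, 1), free (2, 1)); after release of (0, 2) the pool is (2, 3)
  run P4 (needs (1, 3), free (2, 3)); after release of (0, 3) the pool is (2, 6)
  run P2 (needs (2, 5), free (2, 6)); after release of (0, 1) the pool is (2, 7)
  run P8 (needs (0, 7), free (2, 7)); after release of (1, 0) the pool is (3, 7)
  run P1 (needs (2, 7), free (3, 7)); after release of (1, 1) the pool is (4, 8)
  run P7 (needs (4, 3), free (4, 8)); after release of (1, 2) the pool is (5, 10)


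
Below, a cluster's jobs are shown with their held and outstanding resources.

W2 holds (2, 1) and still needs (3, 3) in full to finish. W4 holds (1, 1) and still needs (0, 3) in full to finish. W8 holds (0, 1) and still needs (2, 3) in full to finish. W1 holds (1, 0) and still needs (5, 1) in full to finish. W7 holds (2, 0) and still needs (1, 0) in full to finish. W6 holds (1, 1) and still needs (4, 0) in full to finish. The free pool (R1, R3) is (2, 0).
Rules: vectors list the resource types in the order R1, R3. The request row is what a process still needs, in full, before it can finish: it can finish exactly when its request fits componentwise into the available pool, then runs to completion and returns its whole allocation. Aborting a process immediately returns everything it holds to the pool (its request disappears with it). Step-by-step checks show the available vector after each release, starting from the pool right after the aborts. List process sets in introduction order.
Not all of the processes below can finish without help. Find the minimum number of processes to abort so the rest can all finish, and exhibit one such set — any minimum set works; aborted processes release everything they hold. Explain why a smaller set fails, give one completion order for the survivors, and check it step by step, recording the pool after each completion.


The answer: abort W4 and W8.
Key observation: aborting W4 and W8 returns (1, 2), and W2 — hopeless before — runs at step 4 with the returned capacity in the pool.
Why nothing smaller works — every single abort fails: W2 alone leaves W4 blocked (short on R3); W4 alone leaves W2 blocked (short on R3); W8 alone leaves W2 blocked (short on R3); W1 alone leaves W2 blocked (short on R3); W7 alone leaves W2 blocked (short on R3); W6 alone leaves W2 blocked (short on R3).
The survivors complete as W7, W6, W1, W2. Step-by-step check (starting from the post-abort pool):
  pool = (3, 2)
  run W7 (needs (1, 0), free (3, 2)); after release of (2, 0) the pool is (5, 2)
  run W6 (needs (4, 0), free (5, 2)); after release of (1, 1) the pool is (6, 3)
  run W1 (needs (5, 1), free (6, 3)); after release of (1, 0) the pool is (7, 3)
  run W2 (needs (3, 3), free (7, 3)); after release of (2, 1) the pool is (9, 4)


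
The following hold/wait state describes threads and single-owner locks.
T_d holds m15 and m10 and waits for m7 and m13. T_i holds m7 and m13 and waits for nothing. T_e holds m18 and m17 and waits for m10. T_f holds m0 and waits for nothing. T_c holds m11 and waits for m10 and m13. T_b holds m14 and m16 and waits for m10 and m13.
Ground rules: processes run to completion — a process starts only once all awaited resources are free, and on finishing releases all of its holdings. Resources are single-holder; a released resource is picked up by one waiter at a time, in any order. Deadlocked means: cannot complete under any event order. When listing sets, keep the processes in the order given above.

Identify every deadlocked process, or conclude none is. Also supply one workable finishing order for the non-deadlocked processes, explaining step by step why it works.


The deadlocked set is empty.
Key observation: all waits point, directly or indirectly, at processes that can finish, so nothing is permanently blocked.
One completion order for the rest: T_i, T_d, T_e, T_f, T_c, T_b.
Walking it through:
  run T_i (it waits on nothing); releases m7 and m13
  T_d: everything it awaited (m7 and m13) is free; runs, freeing m15 and m10
  T_e: everything it awaited (m10) is free; runs, freeing m18 and m17
  run T_f (it waits on nothing); releases m0
  T_c: everything it awaited (m10 and m13) is free; runs, freeing m11
  T_b: everything it awaited (m10 and m13) is free; runs, freeing m14 and m16


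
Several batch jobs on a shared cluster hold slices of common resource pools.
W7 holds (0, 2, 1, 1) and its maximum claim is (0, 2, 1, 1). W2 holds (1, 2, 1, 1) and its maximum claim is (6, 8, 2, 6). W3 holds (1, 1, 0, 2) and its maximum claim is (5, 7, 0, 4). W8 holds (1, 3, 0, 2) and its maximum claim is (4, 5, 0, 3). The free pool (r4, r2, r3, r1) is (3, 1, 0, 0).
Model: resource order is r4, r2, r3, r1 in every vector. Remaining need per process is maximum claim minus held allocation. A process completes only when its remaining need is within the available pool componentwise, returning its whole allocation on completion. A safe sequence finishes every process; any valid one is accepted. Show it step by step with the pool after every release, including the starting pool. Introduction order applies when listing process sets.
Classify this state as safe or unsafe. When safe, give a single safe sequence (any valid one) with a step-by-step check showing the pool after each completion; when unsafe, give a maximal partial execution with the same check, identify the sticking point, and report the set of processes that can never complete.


SAFE — a valid safe sequence is W7, W8, W3, W2.
Key observation: W8 marks the first exact bind of the order: its need (3, 2, 0, 1) fits the free (3, 3, 1, 1) with zero slack on a requested resource.
Check, step by step:
  pool = (3, 1, 0, 0)
  W7 needs (0, 0, 0, 0) <= (3, 1, 0, 0) -> finishes; pool += (0, 2, 1, 1) = (3, 3, 1, 1)
  W8 needs (3, 2, 0, 1) <= (3, 3, 1, 1) -> finishes; pool += (1, 3, 0, 2) = (4, 6, 1, 3)
  W3 needs (4, 6, 0, 2) <= (4, 6, 1, 3) -> finishes; pool += (1, 1, 0, 2) = (5, 7, 1, 5)
  W2 needs (5, 6, 1, 5) <= (5, 7, 1, 5) -> finishes; pool += (1, 2, 1, 1) = (6, 9, 2, 6)


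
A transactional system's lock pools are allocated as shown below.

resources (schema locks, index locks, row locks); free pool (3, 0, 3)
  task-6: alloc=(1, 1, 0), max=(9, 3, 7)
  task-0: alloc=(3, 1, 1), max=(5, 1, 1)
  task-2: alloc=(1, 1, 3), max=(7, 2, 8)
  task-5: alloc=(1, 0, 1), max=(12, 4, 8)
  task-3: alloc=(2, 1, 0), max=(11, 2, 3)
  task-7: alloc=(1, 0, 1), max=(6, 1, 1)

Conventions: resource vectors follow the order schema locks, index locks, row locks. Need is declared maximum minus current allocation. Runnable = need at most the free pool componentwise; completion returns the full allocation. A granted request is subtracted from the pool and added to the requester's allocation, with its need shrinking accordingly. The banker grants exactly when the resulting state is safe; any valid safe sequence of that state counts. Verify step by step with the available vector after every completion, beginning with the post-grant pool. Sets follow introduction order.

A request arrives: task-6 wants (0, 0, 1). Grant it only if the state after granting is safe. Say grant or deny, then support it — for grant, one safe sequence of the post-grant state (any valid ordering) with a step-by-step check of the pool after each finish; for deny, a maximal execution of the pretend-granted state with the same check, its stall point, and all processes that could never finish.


DENY — the pretend-granted state is unsafe.
Key observation: after task-0, task-7 the pool peaks at (7, 1, 4), and each blocked process is short somewhere: task-6 on schema locks, index locks, row locks; task-2 on row locks; task-5 on schema locks, index locks, row locks; task-3 on schema locks.
On the post-grant state, task-0, task-7 is a maximal run — nothing extends it. Walking it through:
  pool = (3, 0, 2)
  task-0 needs (2, 0, 0) <= (3, 0, 2) -> finishes; pool += (3, 1, 1) = (6, 1, 3)
  task-7 needs (5, 1, 0) <= (6, 1, 3) -> finishes; pool += (1, 0, 1) = (7, 1, 4)
  blocked: task-6 wants (8, 2, 6), pool (7, 1, 4) — not enough schema locks, index locks and row locks
  blocked: task-2 wants (6, 1, 5), pool (7, 1, 4) — not enough row locks
  blocked: task-5 wants (11, 4, 7), pool (7, 1, 4) — not enough schema locks, index locks and row locks
  blocked: task-3 wants (9, 1, 3), pool (7, 1, 4) — not enough schema locks
Processes that could never finish after the grant: task-6, task-2, task-5 and task-3.


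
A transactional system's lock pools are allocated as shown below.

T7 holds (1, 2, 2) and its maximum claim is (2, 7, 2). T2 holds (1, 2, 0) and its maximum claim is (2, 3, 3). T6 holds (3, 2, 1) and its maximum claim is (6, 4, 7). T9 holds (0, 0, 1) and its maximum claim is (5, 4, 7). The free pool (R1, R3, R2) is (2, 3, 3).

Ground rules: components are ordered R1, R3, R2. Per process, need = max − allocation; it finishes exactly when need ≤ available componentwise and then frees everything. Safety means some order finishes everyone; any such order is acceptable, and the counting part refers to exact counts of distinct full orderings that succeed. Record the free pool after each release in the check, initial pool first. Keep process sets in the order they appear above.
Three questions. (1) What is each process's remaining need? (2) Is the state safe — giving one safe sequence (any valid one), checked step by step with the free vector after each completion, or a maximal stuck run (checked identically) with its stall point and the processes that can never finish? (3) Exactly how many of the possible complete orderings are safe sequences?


(1) Need matrix, components ordered R1, R3, R2:
  T7: (1, 5, 0)
  T2: (1, 1, 3)
  T6: (3, 2, 6)
  T9: (5, 4, 6)
(2) UNSAFE.
Key observation: even finishing T2, T7 leaves just (4, 7, 5) free — too little R2 for any of the remaining processes.
The run T2, T7 cannot be extended any further. Step-by-step check:
  pool = (2, 3, 3)
  run T2 (needs (1, 1, 3), free (2, 3, 3)); after release of (1, 2, 0) the pool is (3, 5, 3)
  run T7 (needs (1, 5, 0), free (3, 5, 3)); after release of (1, 2, 2) the pool is (4, 7, 5)
  T6 cannot run: need (3, 2, 6) vs free (4, 7, 5) (insufficient R2)
  T9 cannot run: need (5, 4, 6) vs free (4, 7, 5) (insufficient R1 and R2)
Permanently blocked: T6 and T9.
(3) The exact count: 0 of the possible complete orderings are safe sequences.


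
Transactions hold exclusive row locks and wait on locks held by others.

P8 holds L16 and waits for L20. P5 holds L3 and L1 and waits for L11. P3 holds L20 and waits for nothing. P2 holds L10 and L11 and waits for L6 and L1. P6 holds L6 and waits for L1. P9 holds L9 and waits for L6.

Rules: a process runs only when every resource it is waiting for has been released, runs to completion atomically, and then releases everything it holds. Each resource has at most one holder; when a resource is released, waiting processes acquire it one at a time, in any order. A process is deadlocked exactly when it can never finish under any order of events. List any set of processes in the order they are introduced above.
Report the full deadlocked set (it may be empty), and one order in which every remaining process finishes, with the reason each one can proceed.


Deadlocked set: P5, P2, P6 and P9.
Key observation: nobody on the ring P5 -> P2 -> P5 can start until another member finishes, which never happens; P6 is caught in further circular waits and P9 waits into the deadlock from upstream.
The rest can finish in the order P3, P8.
Verifying each step:
  P3: no waits; runs immediately, freeing L20
  P8 waits on L20 — all released -> runs and releases L16


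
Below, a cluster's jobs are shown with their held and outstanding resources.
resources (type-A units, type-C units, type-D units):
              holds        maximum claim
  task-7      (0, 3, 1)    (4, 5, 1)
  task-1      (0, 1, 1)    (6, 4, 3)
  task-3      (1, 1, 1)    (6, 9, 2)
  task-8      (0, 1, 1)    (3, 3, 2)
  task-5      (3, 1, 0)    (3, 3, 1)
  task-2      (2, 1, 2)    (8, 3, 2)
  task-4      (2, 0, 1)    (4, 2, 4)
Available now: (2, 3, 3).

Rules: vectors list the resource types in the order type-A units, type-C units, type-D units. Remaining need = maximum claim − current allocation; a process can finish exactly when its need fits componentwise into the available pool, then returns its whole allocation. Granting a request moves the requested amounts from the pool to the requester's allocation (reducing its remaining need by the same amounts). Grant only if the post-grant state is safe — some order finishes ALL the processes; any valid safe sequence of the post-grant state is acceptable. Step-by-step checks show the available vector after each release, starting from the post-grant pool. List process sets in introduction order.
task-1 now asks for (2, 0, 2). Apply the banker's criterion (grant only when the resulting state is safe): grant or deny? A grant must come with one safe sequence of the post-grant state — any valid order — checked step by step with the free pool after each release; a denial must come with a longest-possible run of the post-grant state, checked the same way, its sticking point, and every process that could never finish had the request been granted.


DENY: after the grant no complete ordering would exist.
Key observation: after task-5, task-8 the pool peaks at (3, 5, 2), and each blocked process is short somewhere: task-7 on type-A units; task-1 on type-A units; task-3 on type-A units, type-C units; task-2 on type-A units; task-4 on type-D units.
After a pretend grant, a maximal execution: task-5, task-8 — then nothing else fits. Verifying each step:
  pool = (0, 3, 1)
  run task-5 (needs (0, 2, 1), free (0, 3, 1)); after release of (3, 1, 0) the pool is (3, 4, 1)
  run task-8 (needs (3, 2, 1), free (3, 4, 1)); after release of (0, 1, 1) the pool is (3, 5, 2)
  blocked: task-7 wants (4, 2, 0), pool (3, 5, 2) — not enough type-A units
  blocked: task-1 wants (4, 3, 0), pool (3, 5, 2) — not enough type-A units
  blocked: task-3 wants (5, 8, 1), pool (3, 5, 2) — not enough type-A units and type-C units
  blocked: task-2 wants (6, 2, 0), pool (3, 5, 2) — not enough type-A units
  blocked: task-4 wants (2, 2, 3), pool (3, 5, 2) — not enough type-D units
Had the request been granted, task-7, task-1, task-3, task-2 and task-4 could never finish.


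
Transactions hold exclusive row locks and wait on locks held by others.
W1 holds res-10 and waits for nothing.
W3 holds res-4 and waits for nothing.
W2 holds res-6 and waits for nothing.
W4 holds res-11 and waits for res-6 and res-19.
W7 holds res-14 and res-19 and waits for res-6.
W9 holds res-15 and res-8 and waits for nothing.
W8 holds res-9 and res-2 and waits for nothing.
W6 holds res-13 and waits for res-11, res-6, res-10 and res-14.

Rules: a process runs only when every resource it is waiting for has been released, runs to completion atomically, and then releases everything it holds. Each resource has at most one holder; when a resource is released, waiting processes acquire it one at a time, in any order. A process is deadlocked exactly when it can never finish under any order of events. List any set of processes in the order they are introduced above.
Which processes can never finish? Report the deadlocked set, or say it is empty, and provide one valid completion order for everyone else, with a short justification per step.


No process is deadlocked.
Key observation: every chain of waits terminates; starting from the processes that wait on nothing, all the rest unlock in turn.
The rest can finish in the order W1, W9, W2, W7, W4, W6, W3, W8.
Walking it through:
  run W1 (it waits on nothing); releases res-10
  run W9 (it waits on nothing); releases res-15 and res-8
  run W2 (it waits on nothing); releases res-6
  run W7 (all its waits — res-6 — are resolved); releases res-14 and res-19
  run W4 (all its waits — res-6 and res-19 — are resolved); releases res-11
  run W6 (all its waits — res-11, res-6, res-10 and res-14 — are resolved); releases res-13
  run W3 (it waits on nothing); releases res-4
  run W8 (it waits on nothing); releases res-9 and res-2


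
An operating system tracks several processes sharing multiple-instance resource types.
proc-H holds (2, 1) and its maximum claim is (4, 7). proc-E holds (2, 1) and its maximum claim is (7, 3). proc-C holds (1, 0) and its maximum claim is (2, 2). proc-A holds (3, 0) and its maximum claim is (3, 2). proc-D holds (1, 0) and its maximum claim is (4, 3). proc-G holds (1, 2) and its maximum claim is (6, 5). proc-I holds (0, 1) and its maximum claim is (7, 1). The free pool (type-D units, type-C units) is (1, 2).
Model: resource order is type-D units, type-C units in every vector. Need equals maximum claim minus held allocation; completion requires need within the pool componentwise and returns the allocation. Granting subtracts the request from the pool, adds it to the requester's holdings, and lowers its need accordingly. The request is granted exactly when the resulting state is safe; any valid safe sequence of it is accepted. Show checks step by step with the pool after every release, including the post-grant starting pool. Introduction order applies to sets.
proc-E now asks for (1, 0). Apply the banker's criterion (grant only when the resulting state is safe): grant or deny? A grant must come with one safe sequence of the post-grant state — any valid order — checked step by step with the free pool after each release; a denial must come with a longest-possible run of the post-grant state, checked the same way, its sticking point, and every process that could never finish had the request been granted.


GRANT — the state after the grant stays safe, e.g. via proc-A, proc-C, proc-E, proc-D, proc-G, proc-I, proc-H.
Key observation: (0, 2) free after granting still covers proc-A first, and each release covers the next.
Check on the post-grant state, step by step:
  pool = (0, 2)
  run proc-A (needs (0, 2), free (0, 2)); after release of (3, 0) the pool is (3, 2)
  run proc-C (needs (1, 2), free (3, 2)); after release of (1, 0) the pool is (4, 2)
  run proc-E (needs (4, 2), free (4, 2)); after release of (3, 1) the pool is (7, 3)
  run proc-D (needs (3, 3), free (7, 3)); after release of (1, 0) the pool is (8, 3)
  run proc-G (needs (5, 3), free (8, 3)); after release of (1, 2) the pool is (9, 5)
  run proc-I (needs (7, 0), free (9, 5)); after release of (0, 1) the pool is (9, 6)
  run proc-H (needs (2, 6), free (9, 6)); after release of (2, 1) the pool is (11, 7)


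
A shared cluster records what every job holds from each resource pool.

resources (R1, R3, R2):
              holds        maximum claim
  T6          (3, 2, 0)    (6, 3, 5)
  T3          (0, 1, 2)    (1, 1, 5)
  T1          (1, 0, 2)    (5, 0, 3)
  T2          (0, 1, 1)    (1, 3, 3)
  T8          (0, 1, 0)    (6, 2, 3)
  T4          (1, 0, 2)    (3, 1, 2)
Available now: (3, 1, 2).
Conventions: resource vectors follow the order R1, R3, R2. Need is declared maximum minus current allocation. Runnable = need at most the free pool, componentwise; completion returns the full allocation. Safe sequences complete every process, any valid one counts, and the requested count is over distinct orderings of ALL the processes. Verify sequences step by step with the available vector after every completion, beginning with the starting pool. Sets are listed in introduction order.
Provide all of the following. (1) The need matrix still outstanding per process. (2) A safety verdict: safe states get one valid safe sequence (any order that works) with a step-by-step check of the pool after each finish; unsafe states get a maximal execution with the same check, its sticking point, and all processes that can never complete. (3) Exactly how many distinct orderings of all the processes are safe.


(1) Outstanding need per process (order R1, R3, R2):
  T6: (3, 1, 5)
  T3: (1, 0, 3)
  T1: (4, 0, 1)
  T2: (1, 2, 2)
  T8: (6, 1, 3)
  T4: (2, 1, 0)
(2) The state is SAFE; one workable sequence: T4, T1, T6, T8, T3, T2.
Key observation: the first exact fit in this order is T4 — it needs (2, 1, 0) with (3, 1, 2) free, meeting a requested resource to the last unit.
Walking it through:
  pool = (3, 1, 2)
  run T4 (needs (2, 1, 0), free (3, 1, 2)); after release of (1, 0, 2) the pool is (4, 1, 4)
  run T1 (needs (4, 0, 1), free (4, 1, 4)); after release of (1, 0, 2) the pool is (5, 1, 6)
  run T6 (needs (3, 1, 5), free (5, 1, 6)); after release of (3, 2, 0) the pool is (8, 3, 6)
  run T8 (needs (6, 1, 3), free (8, 3, 6)); after release of (0, 1, 0) the pool is (8, 4, 6)
  run T3 (needs (1, 0, 3), free (8, 4, 6)); after release of (0, 1, 2) the pool is (8, 5, 8)
  run T2 (needs (1, 2, 2), free (8, 5, 8)); after release of (0, 1, 1) the pool is (8, 6, 9)
(3) Exactly 21 of the possible complete orderings are safe sequences.


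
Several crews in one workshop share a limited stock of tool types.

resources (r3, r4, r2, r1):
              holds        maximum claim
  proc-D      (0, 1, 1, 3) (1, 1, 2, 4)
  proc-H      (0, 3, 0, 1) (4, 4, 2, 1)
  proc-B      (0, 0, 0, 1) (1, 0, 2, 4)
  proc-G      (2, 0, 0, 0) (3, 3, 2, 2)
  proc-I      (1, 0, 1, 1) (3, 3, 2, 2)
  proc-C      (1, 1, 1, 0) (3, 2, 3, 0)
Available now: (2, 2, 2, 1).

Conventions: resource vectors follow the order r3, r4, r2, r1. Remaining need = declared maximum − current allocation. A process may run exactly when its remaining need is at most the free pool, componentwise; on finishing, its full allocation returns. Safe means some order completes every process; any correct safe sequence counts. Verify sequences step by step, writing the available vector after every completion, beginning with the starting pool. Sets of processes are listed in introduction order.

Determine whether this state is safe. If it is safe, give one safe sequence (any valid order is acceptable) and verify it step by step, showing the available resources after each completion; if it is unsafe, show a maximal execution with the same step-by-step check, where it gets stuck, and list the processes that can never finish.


SAFE — a valid safe sequence is proc-D, proc-G, proc-B, proc-H, proc-I, proc-C.
Key observation: the first exact fit in this order is proc-D — it needs (1, 0, 1, 1) with (2, 2, 2, 1) free, meeting a requested resource to the last unit.
Step-by-step check:
  pool = (2, 2, 2, 1)
  proc-D: need (1, 0, 1, 1) fits (2, 2, 2, 1); releases (0, 1, 1, 3), pool now (2, 3, 3, 4)
  proc-G: need (1, 3, 2, 2) fits (2, 3, 3, 4); releases (2, 0, 0, 0), pool now (4, 3, 3, 4)
  proc-B: need (1, 0, 2, 3) fits (4, 3, 3, 4); releases (0, 0, 0, 1), pool now (4, 3, 3, 5)
  proc-H: need (4, 1, 2, 0) fits (4, 3, 3, 5); releases (0, 3, 0, 1), pool now (4, 6, 3, 6)
  proc-I: need (2, 3, 1, 1) fits (4, 6, 3, 6); releases (1, 0, 1, 1), pool now (5, 6, 4, 7)
  proc-C: need (2, 1, 2, 0) fits (5, 6, 4, 7); releases (1, 1, 1, 0), pool now (6, 7, 5, 7)


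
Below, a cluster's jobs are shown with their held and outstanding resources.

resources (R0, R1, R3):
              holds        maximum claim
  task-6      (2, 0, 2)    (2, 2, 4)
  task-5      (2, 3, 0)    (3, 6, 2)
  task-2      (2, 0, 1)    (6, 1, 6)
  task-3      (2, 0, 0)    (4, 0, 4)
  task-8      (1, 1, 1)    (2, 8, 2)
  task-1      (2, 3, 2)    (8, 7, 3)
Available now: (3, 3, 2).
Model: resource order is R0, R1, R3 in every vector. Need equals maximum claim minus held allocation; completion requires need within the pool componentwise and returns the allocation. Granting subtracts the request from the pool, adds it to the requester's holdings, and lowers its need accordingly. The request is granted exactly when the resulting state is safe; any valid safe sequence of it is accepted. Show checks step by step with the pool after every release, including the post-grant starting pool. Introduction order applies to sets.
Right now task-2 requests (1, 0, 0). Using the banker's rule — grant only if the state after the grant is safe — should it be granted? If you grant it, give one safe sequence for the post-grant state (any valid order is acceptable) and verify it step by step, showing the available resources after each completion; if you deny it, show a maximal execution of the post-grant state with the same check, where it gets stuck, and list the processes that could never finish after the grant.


GRANT — the state after the grant stays safe, e.g. via task-5, task-6, task-1, task-3, task-2, task-8.
Key observation: with (2, 3, 2) left after the transfer, task-5 can run at once — the state stays safe.
Check on the post-grant state, step by step:
  pool = (2, 3, 2)
  task-5 needs (1, 3, 2) <= (2, 3, 2) -> finishes; pool += (2, 3, 0) = (4, 6, 2)
  task-6 needs (0, 2, 2) <= (4, 6, 2) -> finishes; pool += (2, 0, 2) = (6, 6, 4)
  task-1 needs (6, 4, 1) <= (6, 6, 4) -> finishes; pool += (2, 3, 2) = (8, 9, 6)
  task-3 needs (2, 0, 4) <= (8, 9, 6) -> finishes; pool += (2, 0, 0) = (10, 9, 6)
  task-2 needs (3, 1, 5) <= (10, 9, 6) -> finishes; pool += (3, 0, 1) = (13, 9, 7)
  task-8 needs (1, 7, 1) <= (13, 9, 7) -> finishes; pool += (1, 1, 1) = (14, 10, 8)


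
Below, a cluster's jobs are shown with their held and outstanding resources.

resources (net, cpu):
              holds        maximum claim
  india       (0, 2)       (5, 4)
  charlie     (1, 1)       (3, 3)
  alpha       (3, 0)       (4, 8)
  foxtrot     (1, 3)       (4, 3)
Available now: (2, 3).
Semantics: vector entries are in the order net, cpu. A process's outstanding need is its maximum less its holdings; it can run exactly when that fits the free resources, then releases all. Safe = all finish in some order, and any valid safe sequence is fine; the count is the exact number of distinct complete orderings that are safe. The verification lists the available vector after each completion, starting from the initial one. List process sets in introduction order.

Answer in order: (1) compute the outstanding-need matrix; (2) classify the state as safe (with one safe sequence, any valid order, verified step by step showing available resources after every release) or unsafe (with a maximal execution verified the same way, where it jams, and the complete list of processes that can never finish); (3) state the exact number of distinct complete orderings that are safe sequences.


(1) Outstanding need per process (order net, cpu):
  india: (5, 2)
  charlie: (2, 2)
  alpha: (1, 8)
  foxtrot: (3, 0)
(2) The state is UNSAFE.
Key observation: after charlie, foxtrot the pool peaks at (4, 7), and each blocked process is short somewhere: india on net; alpha on cpu.
Going as far as possible: charlie, foxtrot; after that, nothing fits. Walking it through:
  pool = (2, 3)
  charlie needs (2, 2) <= (2, 3) -> finishes; pool += (1, 1) = (3, 4)
  foxtrot needs (3, 0) <= (3, 4) -> finishes; pool += (1, 3) = (4, 7)
  blocked: india wants (5, 2), pool (4, 7) — not enough net
  blocked: alpha wants (1, 8), pool (4, 7) — not enough cpu
Permanently blocked: india and alpha.
(3) Precisely 0 of the possible complete orderings are safe sequences.


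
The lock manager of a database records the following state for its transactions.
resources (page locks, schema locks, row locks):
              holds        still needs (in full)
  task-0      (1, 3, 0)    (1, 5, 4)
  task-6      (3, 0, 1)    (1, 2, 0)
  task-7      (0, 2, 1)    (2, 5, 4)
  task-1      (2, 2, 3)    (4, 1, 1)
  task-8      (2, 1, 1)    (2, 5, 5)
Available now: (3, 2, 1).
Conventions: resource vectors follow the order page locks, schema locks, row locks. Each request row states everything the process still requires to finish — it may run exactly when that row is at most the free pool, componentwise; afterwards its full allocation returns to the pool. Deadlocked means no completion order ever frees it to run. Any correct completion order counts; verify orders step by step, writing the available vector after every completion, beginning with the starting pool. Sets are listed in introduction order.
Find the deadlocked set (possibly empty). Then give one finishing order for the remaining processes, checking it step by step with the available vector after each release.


Deadlocked: task-0, task-7 and task-8.
Key observation: task-6, task-1 can finish, but then (8, 4, 5) is all there is, and the blocked group's schema locks demands exceed it.
One completion order for the rest: task-6, task-1. Step-by-step check:
  pool = (3, 2, 1)
  task-6 needs (1, 2, 0) <= (3, 2, 1) -> finishes; pool += (3, 0, 1) = (6, 2, 2)
  task-1 needs (4, 1, 1) <= (6, 2, 2) -> finishes; pool += (2, 2, 3) = (8, 4, 5)
The stuck group stays short no matter what:
  blocked: task-0 wants (1, 5, 4), pool (8, 4, 5) — not enough schema locks
  blocked: task-7 wants (2, 5, 4), pool (8, 4, 5) — not enough schema locks
  blocked: task-8 wants (2, 5, 5), pool (8, 4, 5) — not enough schema locks


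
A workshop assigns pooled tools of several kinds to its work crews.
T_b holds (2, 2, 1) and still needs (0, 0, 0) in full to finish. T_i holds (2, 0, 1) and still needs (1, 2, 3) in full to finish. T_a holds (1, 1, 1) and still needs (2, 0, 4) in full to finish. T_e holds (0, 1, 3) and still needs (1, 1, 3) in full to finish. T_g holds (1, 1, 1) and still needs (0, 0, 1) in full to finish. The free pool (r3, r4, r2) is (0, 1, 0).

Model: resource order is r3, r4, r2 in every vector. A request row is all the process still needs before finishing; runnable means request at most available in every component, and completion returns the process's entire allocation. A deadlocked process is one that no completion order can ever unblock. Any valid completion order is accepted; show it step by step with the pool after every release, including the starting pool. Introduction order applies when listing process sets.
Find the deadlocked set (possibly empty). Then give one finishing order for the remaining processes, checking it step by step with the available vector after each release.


The deadlocked set is T_i, T_a and T_e.
Key observation: no order helps: past T_b, T_g, the free pool tops out at (3, 4, 2), below what each blocked process needs in r2.
The rest can finish in the order T_b, T_g. Walking it through:
  pool = (0, 1, 0)
  T_b: need (0, 0, 0) fits (0, 1, 0); releases (2, 2, 1), pool now (2, 3, 1)
  T_g: need (0, 0, 1) fits (2, 3, 1); releases (1, 1, 1), pool now (3, 4, 2)
The blocked processes can never fit:
  blocked: T_i wants (1, 2, 3), pool (3, 4, 2) — not enough r2
  blocked: T_a wants (2, 0, 4), pool (3, 4, 2) — not enough r2
  blocked: T_e wants (1, 1, 3), pool (3, 4, 2) — not enough r2


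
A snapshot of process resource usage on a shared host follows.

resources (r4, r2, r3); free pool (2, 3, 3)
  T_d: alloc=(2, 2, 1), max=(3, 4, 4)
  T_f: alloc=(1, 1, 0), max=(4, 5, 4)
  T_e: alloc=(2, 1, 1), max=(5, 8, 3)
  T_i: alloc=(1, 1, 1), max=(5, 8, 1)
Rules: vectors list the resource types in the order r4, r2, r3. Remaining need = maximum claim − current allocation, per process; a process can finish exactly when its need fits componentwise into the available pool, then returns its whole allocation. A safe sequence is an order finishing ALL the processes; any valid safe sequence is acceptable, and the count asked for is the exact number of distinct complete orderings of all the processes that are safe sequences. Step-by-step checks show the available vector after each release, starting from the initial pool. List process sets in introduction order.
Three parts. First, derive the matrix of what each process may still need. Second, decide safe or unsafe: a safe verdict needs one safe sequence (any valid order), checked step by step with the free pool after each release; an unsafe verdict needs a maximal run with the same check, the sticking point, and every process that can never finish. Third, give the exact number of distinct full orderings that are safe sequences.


(1) Need matrix, components ordered r4, r2, r3:
  T_d: (1, 2, 3)
  T_f: (3, 4, 4)
  T_e: (3, 7, 2)
  T_i: (4, 7, 0)
(2) The state is UNSAFE.
Key observation: the wall is r2: completing T_d, T_f brings the pool only to (5, 6, 4), and all the rest need more.
The run T_d, T_f cannot be extended any further. Verifying each step:
  pool = (2, 3, 3)
  T_d: need (1, 2, 3) fits (2, 3, 3); releases (2, 2, 1), pool now (4, 5, 4)
  T_f: need (3, 4, 4) fits (4, 5, 4); releases (1, 1, 0), pool now (5, 6, 4)
  T_e cannot run: need (3, 7, 2) vs free (5, 6, 4) (insufficient r2)
  T_i cannot run: need (4, 7, 0) vs free (5, 6, 4) (insufficient r2)
Permanently blocked: T_e and T_i.
(3) Exactly 0 of the possible complete orderings are safe sequences.


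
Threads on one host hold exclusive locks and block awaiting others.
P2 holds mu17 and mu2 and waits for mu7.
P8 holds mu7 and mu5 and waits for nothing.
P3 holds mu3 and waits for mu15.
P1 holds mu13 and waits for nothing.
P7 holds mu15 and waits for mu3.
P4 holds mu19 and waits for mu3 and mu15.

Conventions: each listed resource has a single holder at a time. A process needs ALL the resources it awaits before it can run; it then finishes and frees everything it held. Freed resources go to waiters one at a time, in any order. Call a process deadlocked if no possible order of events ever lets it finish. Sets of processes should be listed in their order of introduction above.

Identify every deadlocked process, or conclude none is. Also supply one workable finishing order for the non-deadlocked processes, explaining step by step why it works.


Deadlocked: P3, P7 and P4.
Key observation: the wait chain closes on itself along P3 -> P7 -> P3; P4 waits into the deadlock from upstream.
The rest can finish in the order P8, P2, P1.
Walking it through:
  P8: no waits; runs immediately, freeing mu7 and mu5
  P2 waits on mu7 — all released -> runs and releases mu17 and mu2
  P1: no waits; runs immediately, freeing mu13


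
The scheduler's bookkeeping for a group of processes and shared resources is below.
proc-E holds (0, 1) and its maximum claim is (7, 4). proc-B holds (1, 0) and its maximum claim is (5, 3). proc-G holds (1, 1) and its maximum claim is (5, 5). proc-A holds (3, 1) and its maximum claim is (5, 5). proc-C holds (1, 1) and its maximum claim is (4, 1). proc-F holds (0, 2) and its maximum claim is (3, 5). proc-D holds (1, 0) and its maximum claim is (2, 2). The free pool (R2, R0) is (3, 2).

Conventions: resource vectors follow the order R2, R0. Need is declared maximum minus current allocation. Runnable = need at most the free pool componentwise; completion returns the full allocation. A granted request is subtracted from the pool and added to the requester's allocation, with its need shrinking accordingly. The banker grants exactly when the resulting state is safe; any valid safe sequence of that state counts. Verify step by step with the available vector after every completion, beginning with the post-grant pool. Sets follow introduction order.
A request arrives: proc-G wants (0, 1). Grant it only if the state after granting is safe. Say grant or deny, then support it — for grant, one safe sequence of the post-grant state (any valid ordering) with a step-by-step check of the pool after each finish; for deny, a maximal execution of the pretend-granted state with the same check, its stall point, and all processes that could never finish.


DENY — the pretend-granted state is unsafe.
Key observation: after proc-C, proc-D complete, (5, 2) is the best the pool ever gets, yet each leftover process wants more R0.
Pretend the grant happened; the run proc-C, proc-D goes as far as possible. Verifying each step:
  pool = (3, 1)
  run proc-C (needs (3, 0), free (3, 1)); after release of (1, 1) the pool is (4, 2)
  run proc-D (needs (1, 2), free (4, 2)); after release of (1, 0) the pool is (5, 2)
  proc-E cannot run: need (7, 3) vs free (5, 2) (insufficient R2 and R0)
  proc-B cannot run: need (4, 3) vs free (5, 2) (insufficient R0)
  proc-G cannot run: need (4, 3) vs free (5, 2) (insufficient R0)
  proc-A cannot run: need (2, 4) vs free (5, 2) (insufficient R0)
  proc-F cannot run: need (3, 3) vs free (5, 2) (insufficient R0)
Post-grant, the permanently blocked set is proc-E, proc-B, proc-G, proc-A and proc-F.


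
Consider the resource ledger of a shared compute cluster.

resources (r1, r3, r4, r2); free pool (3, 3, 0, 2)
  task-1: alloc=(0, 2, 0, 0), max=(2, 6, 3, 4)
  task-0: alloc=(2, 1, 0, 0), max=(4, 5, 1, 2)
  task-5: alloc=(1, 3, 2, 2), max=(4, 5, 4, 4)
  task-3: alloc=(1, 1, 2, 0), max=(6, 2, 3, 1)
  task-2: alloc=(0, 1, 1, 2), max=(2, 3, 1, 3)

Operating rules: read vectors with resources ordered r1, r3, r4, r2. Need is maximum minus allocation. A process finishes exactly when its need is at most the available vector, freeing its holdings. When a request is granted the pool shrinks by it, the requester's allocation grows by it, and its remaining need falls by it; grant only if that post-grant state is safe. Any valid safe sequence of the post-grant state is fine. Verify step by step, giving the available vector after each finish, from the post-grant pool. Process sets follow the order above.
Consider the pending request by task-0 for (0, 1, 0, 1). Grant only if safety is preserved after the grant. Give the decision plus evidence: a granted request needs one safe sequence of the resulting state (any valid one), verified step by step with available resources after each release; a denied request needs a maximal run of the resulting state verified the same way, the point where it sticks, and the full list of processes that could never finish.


GRANT: granting preserves safety; a valid post-grant sequence is task-2, task-0, task-3, task-1, task-5.
Key observation: with (3, 2, 0, 1) left after the transfer, task-2 can run at once — the state stays safe.
Step-by-step check of the post-grant state:
  pool = (3, 2, 0, 1)
  run task-2 (needs (2, 2, 0, 1), free (3, 2, 0, 1)); after release of (0, 1, 1, 2) the pool is (3, 3, 1, 3)
  run task-0 (needs (2, 3, 1, 1), free (3, 3, 1, 3)); after release of (2, 2, 0, 1) the pool is (5, 5, 1, 4)
  run task-3 (needs (5, 1, 1, 1), free (5, 5, 1, 4)); after release of (1, 1, 2, 0) the pool is (6, 6, 3, 4)
  run task-1 (needs (2, 4, 3, 4), free (6, 6, 3, 4)); after release of (0, 2, 0, 0) the pool is (6, 8, 3, 4)
  run task-5 (needs (3, 2, 2, 2), free (6, 8, 3, 4)); after release of (1, 3, 2, 2) the pool is (7, 11, 5, 6)


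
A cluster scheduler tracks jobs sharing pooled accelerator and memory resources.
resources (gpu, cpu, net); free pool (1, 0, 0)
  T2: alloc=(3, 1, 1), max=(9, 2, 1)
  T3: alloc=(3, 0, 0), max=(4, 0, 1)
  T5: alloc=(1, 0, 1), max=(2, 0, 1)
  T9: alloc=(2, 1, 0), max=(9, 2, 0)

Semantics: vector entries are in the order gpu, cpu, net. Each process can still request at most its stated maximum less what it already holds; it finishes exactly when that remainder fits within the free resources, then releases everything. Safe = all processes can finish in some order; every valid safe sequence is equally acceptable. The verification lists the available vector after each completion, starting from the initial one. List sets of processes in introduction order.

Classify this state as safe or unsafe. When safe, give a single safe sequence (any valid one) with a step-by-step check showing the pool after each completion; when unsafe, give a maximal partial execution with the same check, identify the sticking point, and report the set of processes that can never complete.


The state is UNSAFE.
Key observation: T5, T3 can finish, but then (5, 0, 1) is all there is, and the blocked group's gpu demands exceed it.
The run T5, T3 cannot be extended any further. Step-by-step check:
  pool = (1, 0, 0)
  T5: need (1, 0, 0) fits (1, 0, 0); releases (1, 0, 1), pool now (2, 0, 1)
  T3: need (1, 0, 1) fits (2, 0, 1); releases (3, 0, 0), pool now (5, 0, 1)
  T2 still needs (6, 1, 0) but only (5, 0, 1) is free — short on gpu and cpu
  T9 still needs (7, 1, 0) but only (5, 0, 1) is free — short on gpu and cpu
Processes that can never finish: T2 and T9.
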